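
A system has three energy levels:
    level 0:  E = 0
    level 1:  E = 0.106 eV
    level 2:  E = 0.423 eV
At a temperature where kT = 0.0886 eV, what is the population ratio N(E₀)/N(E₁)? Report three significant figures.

n₀/n₁ = exp[−(E₀−E₁)/kT] = exp(−(-0.106 eV)/(0.0886 eV)) = exp(1.1964) = 3.31.

3.31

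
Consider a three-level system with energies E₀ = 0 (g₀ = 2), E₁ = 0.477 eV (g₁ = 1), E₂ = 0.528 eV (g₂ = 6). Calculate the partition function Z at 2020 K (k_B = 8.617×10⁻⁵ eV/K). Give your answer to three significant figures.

Z = 2.35

k_BT = 8.617×10⁻⁵ × 2020 K = 0.17406 eV.
Eᵢ/kT = 0, 2.7404, 3.0334.
Z = Σ gᵢe^(−Eᵢ/kT) = 2·e^(−0) + 1·e^(−2.7404) + 6·e^(−3.0334) = 2.0000 + 0.064545 + 0.28891 = 2.3535.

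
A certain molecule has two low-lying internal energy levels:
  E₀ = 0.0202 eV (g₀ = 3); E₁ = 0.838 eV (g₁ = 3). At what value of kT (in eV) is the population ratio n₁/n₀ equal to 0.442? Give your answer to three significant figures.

n₁/n₀ = (g₁/g₀) exp[−(E₁−E₀)/kT] = 0.442.
⇒ (E₁−E₀)/kT = ln((3/3)/0.442) = ln(2.2624) = 0.81643.
kT = 0.8178 eV / 0.81643 = 1.00 eV.

1.00 eV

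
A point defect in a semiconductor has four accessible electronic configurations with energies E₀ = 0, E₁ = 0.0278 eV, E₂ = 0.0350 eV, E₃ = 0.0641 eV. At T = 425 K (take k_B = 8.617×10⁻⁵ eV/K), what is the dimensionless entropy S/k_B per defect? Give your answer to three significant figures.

k_BT = 8.617×10⁻⁵ × 425 K = 0.036622 eV.
Eᵢ/kT = 0, 0.75911, 0.95571, 1.7503.
Z = Σ e^(−Eᵢ/kT) = e^(−0) + e^(−0.75911) + e^(−0.95571) + e^(−1.7503) = 1.0000 + 0.46808 + 0.38454 + 0.17372 = 2.0263.
⟨E⟩ = Σ EᵢPᵢ = 0.018559 eV.
S/k_B = ln Z + ⟨E⟩/kT = ln(2.0263) + 0.018559/0.036622 = 0.70621 + 0.50677 = 1.21.

1.21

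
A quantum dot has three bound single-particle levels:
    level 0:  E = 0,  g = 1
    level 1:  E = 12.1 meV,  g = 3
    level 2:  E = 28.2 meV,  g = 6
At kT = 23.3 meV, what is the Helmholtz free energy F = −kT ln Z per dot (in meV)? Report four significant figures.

Eᵢ/kT = 0, 0.519313, 1.21030.
Z = Σ gᵢe^(−Eᵢ/kT) = 1·e^(−0) + 3·e^(−0.519313) + 6·e^(−1.21030) = 1.00000 + 1.78479 + 1.78865 = 4.57344.
F = −kT ln Z = −23.3 × ln(4.57344) = −23.3 × 1.52027 = -35.42 meV.

-35.42 meV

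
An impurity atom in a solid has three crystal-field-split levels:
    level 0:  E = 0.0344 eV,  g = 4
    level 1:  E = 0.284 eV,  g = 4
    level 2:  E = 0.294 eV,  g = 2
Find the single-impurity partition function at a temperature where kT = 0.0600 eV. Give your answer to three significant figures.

Z = 2.30

Eᵢ/kT = 0.57333, 4.7333, 4.9000.
Z = Σ gᵢe^(−Eᵢ/kT) = 4·e^(−0.57333) + 4·e^(−4.7333) + 2·e^(−4.9000) = 2.2546 + 0.035190 + 0.014893 = 2.3047.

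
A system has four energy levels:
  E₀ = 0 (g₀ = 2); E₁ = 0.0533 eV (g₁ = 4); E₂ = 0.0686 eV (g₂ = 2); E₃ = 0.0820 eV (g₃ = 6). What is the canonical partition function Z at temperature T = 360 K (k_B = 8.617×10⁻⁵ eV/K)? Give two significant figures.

k_BT = 8.617×10⁻⁵ × 360 K = 0.03102 eV.
Eᵢ/kT = 0, 1.718, 2.211, 2.643.
Z = Σ gᵢe^(−Eᵢ/kT) = 2·e^(−0) + 4·e^(−1.718) + 2·e^(−2.211) + 6·e^(−2.643) = 2.000 + 0.7177 + 0.2192 + 0.4269 = 3.364.

Z = 3.4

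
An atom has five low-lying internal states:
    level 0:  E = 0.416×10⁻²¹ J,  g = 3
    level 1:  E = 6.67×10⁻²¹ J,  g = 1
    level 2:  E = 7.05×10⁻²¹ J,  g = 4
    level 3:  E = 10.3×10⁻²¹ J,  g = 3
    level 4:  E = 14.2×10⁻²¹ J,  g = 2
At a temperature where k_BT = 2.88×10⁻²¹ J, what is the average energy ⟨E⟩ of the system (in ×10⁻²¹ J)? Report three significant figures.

1.67 ×10⁻²¹ J

Eᵢ/kT = 0.14444, 2.3160, 2.4479, 3.5764, 4.9306.
Z = Σ gᵢe^(−Eᵢ/kT) = 3·e^(−0.14444) + 1·e^(−2.3160) + 4·e^(−2.4479) + 3·e^(−3.5764) + 2·e^(−4.9306) = 2.5965 + 0.098667 + 0.34590 + 0.083929 + 0.014444 = 3.1394.
⟨E⟩ = Σ Eᵢ gᵢe^(−Eᵢ/kT) / Z = (0.416·2.5965 + 6.67·0.098667 + 7.05·0.34590 + 10.3·0.083929 + 14.2·0.014444) / 3.1394 = 1.67 ×10⁻²¹ J.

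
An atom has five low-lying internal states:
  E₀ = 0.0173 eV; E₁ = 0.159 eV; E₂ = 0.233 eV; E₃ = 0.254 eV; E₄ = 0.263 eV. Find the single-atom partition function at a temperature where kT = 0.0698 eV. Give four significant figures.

Eᵢ/kT = 0.247851, 2.27794, 3.33811, 3.63897, 3.76791.
Z = Σ e^(−Eᵢ/kT) = e^(−0.247851) + e^(−2.27794) + e^(−3.33811) + e^(−3.63897) + e^(−3.76791) = 0.780476 + 0.102495 + 0.0355040 + 0.0262794 + 0.0231003 = 0.967855.

Z = 0.9679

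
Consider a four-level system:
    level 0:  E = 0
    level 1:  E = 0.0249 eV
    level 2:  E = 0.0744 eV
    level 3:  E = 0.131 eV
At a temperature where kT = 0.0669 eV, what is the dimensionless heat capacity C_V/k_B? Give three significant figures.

0.310

Eᵢ/kT = 0, 0.37220, 1.1121, 1.9581.
Z = Σ e^(−Eᵢ/kT) = e^(−0) + e^(−0.37220) + e^(−1.1121) + e^(−1.9581) = 1.0000 + 0.68922 + 0.32887 + 0.14113 = 2.1592.
⟨E⟩ = 0.027843 eV, ⟨E²⟩ = 0.0021627 eV².
C_V/k_B = (⟨E²⟩ − ⟨E⟩²)/(kT)² = (0.0021627 − 0.00077523)/0.0044756 = 0.310.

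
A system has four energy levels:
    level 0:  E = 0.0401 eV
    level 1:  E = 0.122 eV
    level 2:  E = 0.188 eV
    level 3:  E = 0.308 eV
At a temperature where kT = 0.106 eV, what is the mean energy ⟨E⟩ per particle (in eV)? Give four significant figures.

Eᵢ/kT = 0.378302, 1.15094, 1.77358, 2.90566.
Z = Σ e^(−Eᵢ/kT) = e^(−0.378302) + e^(−1.15094) + e^(−1.77358) + e^(−2.90566) = 0.685024 + 0.316339 + 0.169724 + 0.0547127 = 1.22580.
⟨E⟩ = Σ Eᵢ e^(−Eᵢ/kT) / Z = (0.0401·0.685024 + 0.122·0.316339 + 0.188·0.169724 + 0.308·0.0547127) / 1.22580 = 0.09367 eV.

0.09367 eV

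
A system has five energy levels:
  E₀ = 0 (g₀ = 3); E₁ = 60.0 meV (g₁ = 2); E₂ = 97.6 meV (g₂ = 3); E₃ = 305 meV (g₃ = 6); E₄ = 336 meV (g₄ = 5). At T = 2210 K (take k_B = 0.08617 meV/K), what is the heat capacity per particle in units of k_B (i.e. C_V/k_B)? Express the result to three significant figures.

0.431

k_BT = 0.08617 × 2210 K = 190.44 meV.
Eᵢ/kT = 0, 0.31506, 0.51250, 1.6016, 1.7643.
Z = Σ gᵢe^(−Eᵢ/kT) = 3·e^(−0) + 2·e^(−0.31506) + 3·e^(−0.51250) + 6·e^(−1.6016) + 5·e^(−1.7643) = 3.0000 + 1.4595 + 1.7970 + 1.2094 + 0.85653 = 8.3224.
⟨E⟩ = 110.50 meV, ⟨E²⟩ = 27826 meV².
C_V/k_B = (⟨E²⟩ − ⟨E⟩²)/(kT)² = (27826 − 12210)/36267 = 0.431.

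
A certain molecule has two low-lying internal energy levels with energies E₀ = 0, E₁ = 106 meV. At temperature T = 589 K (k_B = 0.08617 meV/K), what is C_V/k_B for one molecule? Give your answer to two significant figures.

0.43

k_BT = 0.08617 × 589 K = 50.75 meV.
Eᵢ/kT = 0, 2.089.
Z = Σ e^(−Eᵢ/kT) = e^(−0) + e^(−2.089) = 1.000 + 0.1238 = 1.124.
⟨E⟩ = 11.68 meV, ⟨E²⟩ = 1238 meV².
C_V/k_B = (⟨E²⟩ − ⟨E⟩²)/(kT)² = (1238 − 136.4)/2576 = 0.43.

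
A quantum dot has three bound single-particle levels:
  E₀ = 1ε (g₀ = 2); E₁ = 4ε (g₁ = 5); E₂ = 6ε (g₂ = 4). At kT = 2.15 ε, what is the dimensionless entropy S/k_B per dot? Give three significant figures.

2.02

Eᵢ/kT = 0.46512, 1.8605, 2.7907.
Z = Σ gᵢe^(−Eᵢ/kT) = 2·e^(−0.46512) + 5·e^(−1.8605) + 4·e^(−2.7907) = 1.2561 + 0.77797 + 0.24551 = 2.2796.
⟨E⟩ = Σ EᵢPᵢ = 2.5623 ε.
S/k_B = ln Z + ⟨E⟩/kT = ln(2.2796) + 2.5623/2.15 = 0.82400 + 1.1918 = 2.02.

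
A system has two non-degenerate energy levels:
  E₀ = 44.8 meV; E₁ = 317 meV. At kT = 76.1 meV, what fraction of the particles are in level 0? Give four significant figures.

0.9728

Eᵢ/kT = 0.588699, 4.16557.
Z = Σ e^(−Eᵢ/kT) = e^(−0.588699) + e^(−4.16557) = 0.555049 + 0.0155209 = 0.570570.
P₀ = e^(−E₀/kT) / Z = 0.555049/0.570570 = 0.9728.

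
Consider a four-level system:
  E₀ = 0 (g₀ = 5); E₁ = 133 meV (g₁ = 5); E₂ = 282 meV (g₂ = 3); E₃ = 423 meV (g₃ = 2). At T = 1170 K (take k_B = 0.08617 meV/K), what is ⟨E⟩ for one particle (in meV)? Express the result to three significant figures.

37.0 meV

k_BT = 0.08617 × 1170 K = 100.82 meV.
Eᵢ/kT = 0, 1.3192, 2.7971, 4.1956.
Z = Σ gᵢe^(−Eᵢ/kT) = 5·e^(−0) + 5·e^(−1.3192) + 3·e^(−2.7971) + 2·e^(−4.1956) = 5.0000 + 1.3367 + 0.18296 + 0.030123 = 6.5498.
⟨E⟩ = Σ Eᵢ gᵢe^(−Eᵢ/kT) / Z = (0·5.0000 + 133·1.3367 + 282·0.18296 + 423·0.030123) / 6.5498 = 37.0 meV.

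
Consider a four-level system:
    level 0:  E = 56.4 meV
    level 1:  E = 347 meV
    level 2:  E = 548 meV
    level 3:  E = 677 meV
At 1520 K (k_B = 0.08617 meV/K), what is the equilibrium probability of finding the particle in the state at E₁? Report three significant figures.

k_BT = 0.08617 × 1520 K = 130.98 meV.
Eᵢ/kT = 0.43060, 2.6493, 4.1838, 5.1687.
Z = Σ e^(−Eᵢ/kT) = e^(−0.43060) + e^(−2.6493) + e^(−4.1838) + e^(−5.1687) = 0.65012 + 0.070701 + 0.015240 + 0.0056920 = 0.74175.
P₁ = e^(−E₁/kT) / Z = 0.070701/0.74175 = 0.0953.

0.0953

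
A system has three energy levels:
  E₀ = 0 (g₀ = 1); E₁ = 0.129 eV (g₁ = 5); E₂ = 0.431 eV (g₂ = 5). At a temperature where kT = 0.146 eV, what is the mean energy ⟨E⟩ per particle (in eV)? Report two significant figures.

0.11 eV

Eᵢ/kT = 0, 0.8836, 2.952.
Z = Σ gᵢe^(−Eᵢ/kT) = 1·e^(−0) + 5·e^(−0.8836) + 5·e^(−2.952) = 1.000 + 2.066 + 0.2612 = 3.327.
⟨E⟩ = Σ Eᵢ gᵢe^(−Eᵢ/kT) / Z = (0·1.000 + 0.129·2.066 + 0.431·0.2612) / 3.327 = 0.11 eV.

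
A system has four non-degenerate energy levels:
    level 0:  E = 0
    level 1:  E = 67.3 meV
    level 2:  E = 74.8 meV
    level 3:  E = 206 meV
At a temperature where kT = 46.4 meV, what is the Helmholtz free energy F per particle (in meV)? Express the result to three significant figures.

-17.1 meV

Eᵢ/kT = 0, 1.4504, 1.6121, 4.4397.
Z = Σ e^(−Eᵢ/kT) = e^(−0) + e^(−1.4504) + e^(−1.6121) + e^(−4.4397) = 1.0000 + 0.23448 + 0.19947 + 0.011799 = 1.4457.
F = −kT ln Z = −46.4 × ln(1.4457) = −46.4 × 0.36859 = -17.1 meV.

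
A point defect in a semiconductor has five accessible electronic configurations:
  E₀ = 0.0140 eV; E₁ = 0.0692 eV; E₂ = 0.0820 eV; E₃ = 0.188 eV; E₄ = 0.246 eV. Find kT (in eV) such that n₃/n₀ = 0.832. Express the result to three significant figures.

n₃/n₀ = exp[−(E₃−E₀)/kT] = 0.832.
⇒ (E₃−E₀)/kT = ln(1/0.832) = ln(1.2019) = 0.18390.
kT = 0.1740 eV / 0.18390 = 0.946 eV.

0.946 eV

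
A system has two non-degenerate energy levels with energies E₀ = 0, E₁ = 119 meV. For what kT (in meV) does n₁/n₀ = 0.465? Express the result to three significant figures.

155 meV

n₁/n₀ = exp[−(E₁−E₀)/kT] = 0.465.
⇒ (E₁−E₀)/kT = ln(1/0.465) = ln(2.1505) = 0.76570.
kT = 119 meV / 0.76570 = 155 meV.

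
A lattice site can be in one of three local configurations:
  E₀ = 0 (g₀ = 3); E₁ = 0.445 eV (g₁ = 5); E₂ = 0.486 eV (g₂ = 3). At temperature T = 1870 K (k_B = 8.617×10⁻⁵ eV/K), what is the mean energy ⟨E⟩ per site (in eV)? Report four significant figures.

k_BT = 8.617×10⁻⁵ × 1870 K = 0.161138 eV.
Eᵢ/kT = 0, 2.76161, 3.01605.
Z = Σ gᵢe^(−Eᵢ/kT) = 3·e^(−0) + 5·e^(−2.76161) + 3·e^(−3.01605) = 3.00000 + 0.315950 + 0.146983 = 3.46293.
⟨E⟩ = Σ Eᵢ gᵢe^(−Eᵢ/kT) / Z = (0·3.00000 + 0.445·0.315950 + 0.486·0.146983) / 3.46293 = 0.06123 eV.

0.06123 eV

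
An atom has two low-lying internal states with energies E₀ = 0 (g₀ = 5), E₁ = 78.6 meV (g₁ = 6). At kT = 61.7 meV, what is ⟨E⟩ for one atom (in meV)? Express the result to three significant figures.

19.8 meV

Eᵢ/kT = 0, 1.2739.
Z = Σ gᵢe^(−Eᵢ/kT) = 5·e^(−0) + 6·e^(−1.2739) = 5.0000 + 1.6784 = 6.6784.
⟨E⟩ = Σ Eᵢ gᵢe^(−Eᵢ/kT) / Z = (0·5.0000 + 78.6·1.6784) / 6.6784 = 19.8 meV.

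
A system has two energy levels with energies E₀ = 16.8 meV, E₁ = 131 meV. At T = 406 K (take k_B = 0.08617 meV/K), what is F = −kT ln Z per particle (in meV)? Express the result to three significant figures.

k_BT = 0.08617 × 406 K = 34.985 meV.
Eᵢ/kT = 0.48021, 3.7445.
Z = Σ e^(−Eᵢ/kT) = e^(−0.48021) + e^(−3.7445) = 0.61865 + 0.023647 = 0.64230.
F = −kT ln Z = −34.985 × ln(0.64230) = −34.985 × -0.44270 = 15.5 meV.

15.5 meV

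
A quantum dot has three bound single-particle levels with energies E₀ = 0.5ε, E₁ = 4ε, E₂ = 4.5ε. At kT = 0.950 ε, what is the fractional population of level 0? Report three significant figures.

0.962

Eᵢ/kT = 0.52632, 4.2105, 4.7368.
Z = Σ e^(−Eᵢ/kT) = e^(−0.52632) + e^(−4.2105) + e^(−4.7368) = 0.59078 + 0.014839 + 0.0087667 = 0.61439.
P₀ = e^(−E₀/kT) / Z = 0.59078/0.61439 = 0.962.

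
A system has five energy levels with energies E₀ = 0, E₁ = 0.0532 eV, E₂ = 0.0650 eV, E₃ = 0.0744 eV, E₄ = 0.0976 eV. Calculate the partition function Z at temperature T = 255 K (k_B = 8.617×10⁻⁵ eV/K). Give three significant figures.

Z = 1.19

k_BT = 8.617×10⁻⁵ × 255 K = 0.021973 eV.
Eᵢ/kT = 0, 2.4212, 2.9582, 3.3860, 4.4418.
Z = Σ e^(−Eᵢ/kT) = e^(−0) + e^(−2.4212) + e^(−2.9582) + e^(−3.3860) + e^(−4.4418) = 1.0000 + 0.088815 + 0.051912 + 0.033844 + 0.011775 = 1.1863.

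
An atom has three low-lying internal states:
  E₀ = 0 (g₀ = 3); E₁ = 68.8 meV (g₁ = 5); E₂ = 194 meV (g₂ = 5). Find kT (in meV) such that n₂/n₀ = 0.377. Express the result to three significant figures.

131 meV

n₂/n₀ = (g₂/g₀) exp[−(E₂−E₀)/kT] = 0.377.
⇒ (E₂−E₀)/kT = ln((5/3)/0.377) = ln(4.4209) = 1.4863.
kT = 194 meV / 1.4863 = 131 meV.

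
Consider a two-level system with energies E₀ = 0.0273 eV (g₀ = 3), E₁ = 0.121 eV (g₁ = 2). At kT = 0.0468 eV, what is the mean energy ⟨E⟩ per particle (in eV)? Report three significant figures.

0.0350 eV

Eᵢ/kT = 0.58333, 2.5855.
Z = Σ gᵢe^(−Eᵢ/kT) = 3·e^(−0.58333) + 2·e^(−2.5855) = 1.6741 + 0.15072 = 1.8248.
⟨E⟩ = Σ Eᵢ gᵢe^(−Eᵢ/kT) / Z = (0.0273·1.6741 + 0.121·0.15072) / 1.8248 = 0.0350 eV.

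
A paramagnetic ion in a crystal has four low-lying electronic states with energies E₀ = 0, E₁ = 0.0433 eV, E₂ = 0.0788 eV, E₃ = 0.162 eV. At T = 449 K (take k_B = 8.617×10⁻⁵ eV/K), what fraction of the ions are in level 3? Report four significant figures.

k_BT = 8.617×10⁻⁵ × 449 K = 0.0386903 eV.
Eᵢ/kT = 0, 1.11914, 2.03669, 4.18710.
Z = Σ e^(−Eᵢ/kT) = e^(−0) + e^(−1.11914) + e^(−2.03669) + e^(−4.18710) = 1.00000 + 0.326561 + 0.130460 + 0.0151903 = 1.47221.
P₃ = e^(−E₃/kT) / Z = 0.0151903/1.47221 = 0.01032.

0.01032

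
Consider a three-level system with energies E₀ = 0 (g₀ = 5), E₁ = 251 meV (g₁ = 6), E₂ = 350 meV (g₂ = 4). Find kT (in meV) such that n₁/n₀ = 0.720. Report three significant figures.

491 meV

n₁/n₀ = (g₁/g₀) exp[−(E₁−E₀)/kT] = 0.720.
⇒ (E₁−E₀)/kT = ln((6/5)/0.720) = ln(1.6667) = 0.51085.
kT = 251 meV / 0.51085 = 491 meV.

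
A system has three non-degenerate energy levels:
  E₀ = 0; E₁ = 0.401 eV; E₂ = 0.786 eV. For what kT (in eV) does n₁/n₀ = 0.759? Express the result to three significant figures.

1.45 eV

n₁/n₀ = exp[−(E₁−E₀)/kT] = 0.759.
⇒ (E₁−E₀)/kT = ln(1/0.759) = ln(1.3175) = 0.27574.
kT = 0.401 eV / 0.27574 = 1.45 eV.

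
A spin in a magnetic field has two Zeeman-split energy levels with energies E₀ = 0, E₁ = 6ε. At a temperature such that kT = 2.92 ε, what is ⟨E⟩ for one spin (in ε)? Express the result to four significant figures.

Eᵢ/kT = 0, 2.05479.
Z = Σ e^(−Eᵢ/kT) = e^(−0) + e^(−2.05479) = 1.00000 + 0.128120 = 1.12812.
⟨E⟩ = Σ Eᵢ e^(−Eᵢ/kT) / Z = (0·1.00000 + 6·0.128120) / 1.12812 = 0.6814 ε.

0.6814 ε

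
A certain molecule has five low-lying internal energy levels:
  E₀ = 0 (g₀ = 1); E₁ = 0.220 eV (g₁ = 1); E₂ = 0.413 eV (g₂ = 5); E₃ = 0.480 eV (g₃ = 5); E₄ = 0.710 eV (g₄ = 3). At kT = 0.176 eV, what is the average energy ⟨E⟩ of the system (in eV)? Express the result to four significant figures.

0.2123 eV

Eᵢ/kT = 0, 1.25000, 2.34659, 2.72727, 4.03409.
Z = Σ gᵢe^(−Eᵢ/kT) = 1·e^(−0) + 1·e^(−1.25000) + 5·e^(−2.34659) + 5·e^(−2.72727) + 3·e^(−4.03409) = 1.00000 + 0.286505 + 0.478475 + 0.326988 + 0.0531053 = 2.14507.
⟨E⟩ = Σ Eᵢ gᵢe^(−Eᵢ/kT) / Z = (0·1.00000 + 0.220·0.286505 + 0.413·0.478475 + 0.480·0.326988 + 0.710·0.0531053) / 2.14507 = 0.2123 eV.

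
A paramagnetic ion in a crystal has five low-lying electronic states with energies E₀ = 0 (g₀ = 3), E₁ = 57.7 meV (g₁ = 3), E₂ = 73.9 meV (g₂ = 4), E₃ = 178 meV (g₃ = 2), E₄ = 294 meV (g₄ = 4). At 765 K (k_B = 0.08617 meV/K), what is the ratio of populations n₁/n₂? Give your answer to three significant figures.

k_BT = 0.08617 × 765 K = 65.920 meV.
n₁/n₂ = (g₁/g₂) exp[−(E₁−E₂)/kT] = (3/4) × exp(−(-16.2 meV)/(65.920 meV)) = (3/4) × exp(0.24575) = 0.959.

0.959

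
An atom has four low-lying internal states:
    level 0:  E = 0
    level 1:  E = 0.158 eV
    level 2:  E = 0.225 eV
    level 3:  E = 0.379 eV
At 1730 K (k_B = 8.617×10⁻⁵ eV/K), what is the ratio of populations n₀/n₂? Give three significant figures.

4.52

k_BT = 8.617×10⁻⁵ × 1730 K = 0.14907 eV.
n₀/n₂ = exp[−(E₀−E₂)/kT] = exp(−(-0.225 eV)/(0.14907 eV)) = exp(1.5094) = 4.52.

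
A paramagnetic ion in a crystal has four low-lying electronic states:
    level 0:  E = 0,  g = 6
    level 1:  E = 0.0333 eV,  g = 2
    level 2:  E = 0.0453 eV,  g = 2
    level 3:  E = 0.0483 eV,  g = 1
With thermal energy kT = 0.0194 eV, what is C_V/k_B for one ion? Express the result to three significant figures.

0.359

Eᵢ/kT = 0, 1.7165, 2.3351, 2.4897.
Z = Σ gᵢe^(−Eᵢ/kT) = 6·e^(−0) + 2·e^(−1.7165) + 2·e^(−2.3351) + 1·e^(−2.4897) = 6.0000 + 0.35939 + 0.19360 + 0.082935 = 6.6359.
⟨E⟩ = 0.0037287 eV, ⟨E²⟩ = 0.00014908 eV².
C_V/k_B = (⟨E²⟩ − ⟨E⟩²)/(kT)² = (0.00014908 − 0.000013903)/0.00037636 = 0.359.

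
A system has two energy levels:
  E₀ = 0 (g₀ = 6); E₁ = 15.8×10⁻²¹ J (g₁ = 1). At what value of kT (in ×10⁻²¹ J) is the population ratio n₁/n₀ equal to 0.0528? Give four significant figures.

13.75 ×10⁻²¹ J

n₁/n₀ = (g₁/g₀) exp[−(E₁−E₀)/kT] = 0.0528.
⇒ (E₁−E₀)/kT = ln((1/6)/0.0528) = ln(3.15657) = 1.14949.
kT = 15.8 ×10⁻²¹ J / 1.14949 = 13.75 ×10⁻²¹ J.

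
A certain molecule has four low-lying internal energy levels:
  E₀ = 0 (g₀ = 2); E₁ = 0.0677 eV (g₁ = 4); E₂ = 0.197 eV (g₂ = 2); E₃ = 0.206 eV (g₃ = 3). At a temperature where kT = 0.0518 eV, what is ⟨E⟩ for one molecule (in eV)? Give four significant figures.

Eᵢ/kT = 0, 1.30695, 3.80309, 3.97683.
Z = Σ gᵢe^(−Eᵢ/kT) = 2·e^(−0) + 4·e^(−1.30695) + 2·e^(−3.80309) + 3·e^(−3.97683) = 2.00000 + 1.08258 + 0.0446035 + 0.0562349 = 3.18342.
⟨E⟩ = Σ Eᵢ gᵢe^(−Eᵢ/kT) / Z = (0·2.00000 + 0.0677·1.08258 + 0.197·0.0446035 + 0.206·0.0562349) / 3.18342 = 0.02942 eV.

0.02942 eV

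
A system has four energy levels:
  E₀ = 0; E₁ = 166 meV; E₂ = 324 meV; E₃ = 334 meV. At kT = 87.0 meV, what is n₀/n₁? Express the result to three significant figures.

n₀/n₁ = exp[−(E₀−E₁)/kT] = exp(−(-166 meV)/(87.0 meV)) = exp(1.9080) = 6.74.

6.74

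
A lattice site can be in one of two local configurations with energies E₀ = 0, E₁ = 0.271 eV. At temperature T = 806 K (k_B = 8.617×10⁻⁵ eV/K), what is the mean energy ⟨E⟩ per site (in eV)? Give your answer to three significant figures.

0.00537 eV

k_BT = 8.617×10⁻⁵ × 806 K = 0.069453 eV.
Eᵢ/kT = 0, 3.9019.
Z = Σ e^(−Eᵢ/kT) = e^(−0) + e^(−3.9019) = 1.0000 + 0.020203 = 1.0202.
⟨E⟩ = Σ Eᵢ e^(−Eᵢ/kT) / Z = (0·1.0000 + 0.271·0.020203) / 1.0202 = 0.00537 eV.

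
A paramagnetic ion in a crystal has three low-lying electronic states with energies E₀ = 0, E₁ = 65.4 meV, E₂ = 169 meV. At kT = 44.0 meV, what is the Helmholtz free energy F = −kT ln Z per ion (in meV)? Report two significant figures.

Eᵢ/kT = 0, 1.486, 3.841.
Z = Σ e^(−Eᵢ/kT) = e^(−0) + e^(−1.486) + e^(−3.841) = 1.000 + 0.2263 + 0.02147 = 1.248.
F = −kT ln Z = −44.0 × ln(1.248) = −44.0 × 0.2215 = -9.7 meV.

-9.7 meV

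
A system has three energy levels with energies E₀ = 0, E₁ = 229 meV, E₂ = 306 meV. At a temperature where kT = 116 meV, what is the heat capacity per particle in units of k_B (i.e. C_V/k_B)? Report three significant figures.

Eᵢ/kT = 0, 1.9741, 2.6379.
Z = Σ e^(−Eᵢ/kT) = e^(−0) + e^(−1.9741) + e^(−2.6379) = 1.0000 + 0.13889 + 0.071511 = 1.2104.
⟨E⟩ = 44.356 meV, ⟨E²⟩ = 11550 meV².
C_V/k_B = (⟨E²⟩ − ⟨E⟩²)/(kT)² = (11550 − 1967.5)/13456 = 0.712.

0.712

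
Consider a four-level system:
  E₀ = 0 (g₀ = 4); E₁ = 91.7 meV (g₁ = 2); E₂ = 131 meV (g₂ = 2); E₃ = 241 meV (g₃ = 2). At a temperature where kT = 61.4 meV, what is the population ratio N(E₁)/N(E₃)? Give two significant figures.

11

n₁/n₃ = (g₁/g₃) exp[−(E₁−E₃)/kT] = (2/2) × exp(−(-149.3 meV)/(61.4 meV)) = (2/2) × exp(2.432) = 11.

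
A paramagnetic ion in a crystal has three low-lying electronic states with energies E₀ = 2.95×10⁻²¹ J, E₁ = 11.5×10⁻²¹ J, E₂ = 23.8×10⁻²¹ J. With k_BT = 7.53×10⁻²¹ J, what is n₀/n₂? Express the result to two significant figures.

n₀/n₂ = exp[−(E₀−E₂)/kT] = exp(−(-20.85 ×10⁻²¹ J)/(7.53 ×10⁻²¹ J)) = exp(2.769) = 16.

16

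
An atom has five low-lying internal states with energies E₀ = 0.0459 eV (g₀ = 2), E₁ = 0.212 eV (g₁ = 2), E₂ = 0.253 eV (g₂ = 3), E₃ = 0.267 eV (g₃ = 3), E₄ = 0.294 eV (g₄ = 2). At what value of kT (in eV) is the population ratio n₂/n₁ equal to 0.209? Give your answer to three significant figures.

n₂/n₁ = (g₂/g₁) exp[−(E₂−E₁)/kT] = 0.209.
⇒ (E₂−E₁)/kT = ln((3/2)/0.209) = ln(7.1770) = 1.9709.
kT = 0.041 eV / 1.9709 = 0.0208 eV.

0.0208 eV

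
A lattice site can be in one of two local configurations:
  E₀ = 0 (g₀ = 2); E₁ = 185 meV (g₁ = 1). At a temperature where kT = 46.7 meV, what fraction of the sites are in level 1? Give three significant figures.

0.00943

Eᵢ/kT = 0, 3.9615.
Z = Σ gᵢe^(−Eᵢ/kT) = 2·e^(−0) + 1·e^(−3.9615) = 2.0000 + 0.019035 = 2.0190.
P₁ = g₁ e^(−E₁/kT) / Z = 0.019035/2.0190 = 0.00943.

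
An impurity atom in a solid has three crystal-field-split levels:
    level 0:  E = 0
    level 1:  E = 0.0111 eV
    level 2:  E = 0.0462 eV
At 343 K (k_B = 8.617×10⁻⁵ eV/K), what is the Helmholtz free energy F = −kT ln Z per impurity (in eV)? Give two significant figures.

-0.019 eV

k_BT = 8.617×10⁻⁵ × 343 K = 0.02956 eV.
Eᵢ/kT = 0, 0.3755, 1.563.
Z = Σ e^(−Eᵢ/kT) = e^(−0) + e^(−0.3755) + e^(−1.563) = 1.000 + 0.6869 + 0.2095 = 1.896.
F = −kT ln Z = −0.02956 × ln(1.896) = −0.02956 × 0.6397 = -0.019 eV.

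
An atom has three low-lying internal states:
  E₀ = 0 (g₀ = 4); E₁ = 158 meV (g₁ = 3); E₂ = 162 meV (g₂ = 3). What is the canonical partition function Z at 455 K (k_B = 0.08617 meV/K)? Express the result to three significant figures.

k_BT = 0.08617 × 455 K = 39.207 meV.
Eᵢ/kT = 0, 4.0299, 4.1319.
Z = Σ gᵢe^(−Eᵢ/kT) = 4·e^(−0) + 3·e^(−4.0299) + 3·e^(−4.1319) = 4.0000 + 0.053328 + 0.048157 = 4.1015.

Z = 4.10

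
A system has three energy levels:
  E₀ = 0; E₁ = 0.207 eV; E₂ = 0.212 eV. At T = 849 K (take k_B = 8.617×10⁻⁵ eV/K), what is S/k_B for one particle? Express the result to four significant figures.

0.4015

k_BT = 8.617×10⁻⁵ × 849 K = 0.0731583 eV.
Eᵢ/kT = 0, 2.82948, 2.89783.
Z = Σ e^(−Eᵢ/kT) = e^(−0) + e^(−2.82948) + e^(−2.89783) = 1.00000 + 0.0590435 + 0.0551428 = 1.11419.
⟨E⟩ = Σ EᵢPᵢ = 0.0214616 eV.
S/k_B = ln Z + ⟨E⟩/kT = ln(1.11419) + 0.0214616/0.0731583 = 0.108128 + 0.293358 = 0.4015.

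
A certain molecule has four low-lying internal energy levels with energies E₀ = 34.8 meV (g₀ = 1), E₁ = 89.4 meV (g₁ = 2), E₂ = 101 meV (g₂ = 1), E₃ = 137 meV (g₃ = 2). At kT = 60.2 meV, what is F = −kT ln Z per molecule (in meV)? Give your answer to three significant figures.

-20.5 meV

Eᵢ/kT = 0.57807, 1.4850, 1.6777, 2.2757.
Z = Σ gᵢe^(−Eᵢ/kT) = 1·e^(−0.57807) + 2·e^(−1.4850) + 1·e^(−1.6777) + 2·e^(−2.2757) = 0.56098 + 0.45300 + 0.18680 + 0.20545 = 1.4062.
F = −kT ln Z = −60.2 × ln(1.4062) = −60.2 × 0.34089 = -20.5 meV.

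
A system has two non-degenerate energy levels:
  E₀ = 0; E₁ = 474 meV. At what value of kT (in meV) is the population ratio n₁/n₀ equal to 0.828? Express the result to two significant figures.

2500 meV

n₁/n₀ = exp[−(E₁−E₀)/kT] = 0.828.
⇒ (E₁−E₀)/kT = ln(1/0.828) = ln(1.208) = 0.1890.
kT = 474 meV / 0.1890 = 2500 meV.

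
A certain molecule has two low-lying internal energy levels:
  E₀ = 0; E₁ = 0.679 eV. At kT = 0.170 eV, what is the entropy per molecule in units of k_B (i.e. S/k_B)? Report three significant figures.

0.0905

Eᵢ/kT = 0, 3.9941.
Z = Σ e^(−Eᵢ/kT) = e^(−0) + e^(−3.9941) = 1.0000 + 0.018424 = 1.0184.
⟨E⟩ = Σ EᵢPᵢ = 0.012284 eV.
S/k_B = ln Z + ⟨E⟩/kT = ln(1.0184) + 0.012284/0.170 = 0.018233 + 0.072259 = 0.0905.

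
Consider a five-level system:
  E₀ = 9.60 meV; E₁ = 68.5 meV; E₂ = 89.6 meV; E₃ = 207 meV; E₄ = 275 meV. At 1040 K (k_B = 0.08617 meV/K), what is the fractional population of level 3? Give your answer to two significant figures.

k_BT = 0.08617 × 1040 K = 89.62 meV.
Eᵢ/kT = 0.1071, 0.7643, 0.9998, 2.310, 3.069.
Z = Σ e^(−Eᵢ/kT) = e^(−0.1071) + e^(−0.7643) + e^(−0.9998) + e^(−2.310) + e^(−3.069) = 0.8984 + 0.4657 + 0.3680 + 0.09926 + 0.04647 = 1.878.
P₃ = e^(−E₃/kT) / Z = 0.09926/1.878 = 0.053.

0.053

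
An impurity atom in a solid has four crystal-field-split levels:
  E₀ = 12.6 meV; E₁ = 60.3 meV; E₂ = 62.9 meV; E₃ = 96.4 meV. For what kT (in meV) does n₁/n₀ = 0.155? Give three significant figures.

25.6 meV

n₁/n₀ = exp[−(E₁−E₀)/kT] = 0.155.
⇒ (E₁−E₀)/kT = ln(1/0.155) = ln(6.4516) = 1.8643.
kT = 47.7 meV / 1.8643 = 25.6 meV.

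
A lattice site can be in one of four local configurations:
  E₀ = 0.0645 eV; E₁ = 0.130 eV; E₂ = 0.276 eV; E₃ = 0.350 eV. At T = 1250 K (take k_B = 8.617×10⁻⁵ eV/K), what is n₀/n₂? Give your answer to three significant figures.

k_BT = 8.617×10⁻⁵ × 1250 K = 0.10771 eV.
n₀/n₂ = exp[−(E₀−E₂)/kT] = exp(−(-0.2115 eV)/(0.10771 eV)) = exp(1.9636) = 7.12.

7.12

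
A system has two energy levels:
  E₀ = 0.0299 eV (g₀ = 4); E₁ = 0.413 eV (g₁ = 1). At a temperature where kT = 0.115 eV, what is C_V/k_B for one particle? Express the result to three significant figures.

Eᵢ/kT = 0.26000, 3.5913.
Z = Σ gᵢe^(−Eᵢ/kT) = 4·e^(−0.26000) + 1·e^(−3.5913) = 3.0842 + 0.027562 = 3.1118.
⟨E⟩ = 0.033293 eV, ⟨E²⟩ = 0.0023969 eV².
C_V/k_B = (⟨E²⟩ − ⟨E⟩²)/(kT)² = (0.0023969 − 0.0011084)/0.013225 = 0.0974.

0.0974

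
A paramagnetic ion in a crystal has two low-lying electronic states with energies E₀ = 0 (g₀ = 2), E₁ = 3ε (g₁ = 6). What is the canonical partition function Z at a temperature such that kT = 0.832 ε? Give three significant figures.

Eᵢ/kT = 0, 3.6058.
Z = Σ gᵢe^(−Eᵢ/kT) = 2·e^(−0) + 6·e^(−3.6058) = 2.0000 + 0.16299 = 2.1630.

Z = 2.16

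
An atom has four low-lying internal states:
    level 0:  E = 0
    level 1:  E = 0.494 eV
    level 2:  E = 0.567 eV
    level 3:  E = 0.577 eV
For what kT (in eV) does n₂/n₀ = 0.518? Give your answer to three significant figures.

n₂/n₀ = exp[−(E₂−E₀)/kT] = 0.518.
⇒ (E₂−E₀)/kT = ln(1/0.518) = ln(1.9305) = 0.65778.
kT = 0.567 eV / 0.65778 = 0.862 eV.

0.862 eV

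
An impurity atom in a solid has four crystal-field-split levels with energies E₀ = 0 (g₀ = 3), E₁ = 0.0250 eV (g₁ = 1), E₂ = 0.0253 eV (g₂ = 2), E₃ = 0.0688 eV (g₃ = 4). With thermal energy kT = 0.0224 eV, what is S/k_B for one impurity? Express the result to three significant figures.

Eᵢ/kT = 0, 1.1161, 1.1295, 3.0714.
Z = Σ gᵢe^(−Eᵢ/kT) = 3·e^(−0) + 1·e^(−1.1161) + 2·e^(−1.1295) + 4·e^(−3.0714) = 3.0000 + 0.32755 + 0.64639 + 0.18542 = 4.1594.
⟨E⟩ = Σ EᵢPᵢ = 0.0089675 eV.
S/k_B = ln Z + ⟨E⟩/kT = ln(4.1594) + 0.0089675/0.0224 = 1.4254 + 0.40033 = 1.83.

1.83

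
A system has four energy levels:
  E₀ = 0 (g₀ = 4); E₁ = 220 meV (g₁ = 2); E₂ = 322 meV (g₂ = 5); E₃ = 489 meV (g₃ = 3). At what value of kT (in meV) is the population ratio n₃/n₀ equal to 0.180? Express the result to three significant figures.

n₃/n₀ = (g₃/g₀) exp[−(E₃−E₀)/kT] = 0.180.
⇒ (E₃−E₀)/kT = ln((3/4)/0.180) = ln(4.1667) = 1.4271.
kT = 489 meV / 1.4271 = 343 meV.

343 meV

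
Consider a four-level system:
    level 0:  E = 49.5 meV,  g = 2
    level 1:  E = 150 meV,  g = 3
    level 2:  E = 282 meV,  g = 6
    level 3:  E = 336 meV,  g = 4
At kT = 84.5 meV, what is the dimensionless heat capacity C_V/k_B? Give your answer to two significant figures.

1.1

Eᵢ/kT = 0.5858, 1.775, 3.337, 3.976.
Z = Σ gᵢe^(−Eᵢ/kT) = 2·e^(−0.5858) + 3·e^(−1.775) + 6·e^(−3.337) + 4·e^(−3.976) = 1.113 + 0.5085 + 0.2133 + 0.07504 = 1.910.
⟨E⟩ = 113.5 meV, ⟨E²⟩ = 20730 meV².
C_V/k_B = (⟨E²⟩ − ⟨E⟩²)/(kT)² = (20730 − 12880)/7140 = 1.1.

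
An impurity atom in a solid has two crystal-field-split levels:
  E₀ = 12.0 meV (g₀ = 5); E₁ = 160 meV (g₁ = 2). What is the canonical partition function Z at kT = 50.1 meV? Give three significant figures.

Z = 4.02

Eᵢ/kT = 0.23952, 3.1936.
Z = Σ gᵢe^(−Eᵢ/kT) = 5·e^(−0.23952) + 2·e^(−3.1936) = 3.9350 + 0.082048 = 4.0170.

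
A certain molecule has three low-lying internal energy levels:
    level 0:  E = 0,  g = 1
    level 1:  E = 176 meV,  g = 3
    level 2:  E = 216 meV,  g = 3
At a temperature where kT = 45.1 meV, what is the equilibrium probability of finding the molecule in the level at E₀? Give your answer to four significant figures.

0.9212

Eᵢ/kT = 0, 3.90244, 4.78936.
Z = Σ gᵢe^(−Eᵢ/kT) = 1·e^(−0) + 3·e^(−3.90244) + 3·e^(−4.78936) = 1.00000 + 0.0605777 + 0.0249533 = 1.08553.
P₀ = g₀ e^(−E₀/kT) / Z = 1.00000/1.08553 = 0.9212.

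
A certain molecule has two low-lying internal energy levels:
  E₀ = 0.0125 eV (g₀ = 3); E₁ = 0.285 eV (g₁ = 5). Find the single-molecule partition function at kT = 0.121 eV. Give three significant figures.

Eᵢ/kT = 0.10331, 2.3554.
Z = Σ gᵢe^(−Eᵢ/kT) = 3·e^(−0.10331) + 5·e^(−2.3554) = 2.7055 + 0.47428 = 3.1798.

Z = 3.18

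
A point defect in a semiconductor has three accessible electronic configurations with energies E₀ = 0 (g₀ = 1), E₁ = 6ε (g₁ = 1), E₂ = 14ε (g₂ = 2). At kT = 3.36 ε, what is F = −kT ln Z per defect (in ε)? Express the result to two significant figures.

-0.61 ε

Eᵢ/kT = 0, 1.786, 4.167.
Z = Σ gᵢe^(−Eᵢ/kT) = 1·e^(−0) + 1·e^(−1.786) + 2·e^(−4.167) = 1.000 + 0.1676 + 0.03100 = 1.199.
F = −kT ln Z = −3.36 × ln(1.199) = −3.36 × 0.1815 = -0.61 ε.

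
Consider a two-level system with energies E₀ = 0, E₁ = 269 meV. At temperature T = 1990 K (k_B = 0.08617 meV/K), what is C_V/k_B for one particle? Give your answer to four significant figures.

k_BT = 0.08617 × 1990 K = 171.478 meV.
Eᵢ/kT = 0, 1.56871.
Z = Σ e^(−Eᵢ/kT) = e^(−0) + e^(−1.56871) = 1.00000 + 0.208314 = 1.20831.
⟨E⟩ = 46.3759 meV, ⟨E²⟩ = 12475.1 meV².
C_V/k_B = (⟨E²⟩ − ⟨E⟩²)/(kT)² = (12475.1 − 2150.72)/29404.7 = 0.3511.

0.3511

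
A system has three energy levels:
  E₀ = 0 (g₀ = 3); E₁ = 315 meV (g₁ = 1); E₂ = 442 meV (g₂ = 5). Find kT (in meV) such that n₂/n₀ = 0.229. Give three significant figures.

n₂/n₀ = (g₂/g₀) exp[−(E₂−E₀)/kT] = 0.229.
⇒ (E₂−E₀)/kT = ln((5/3)/0.229) = ln(7.2780) = 1.9849.
kT = 442 meV / 1.9849 = 223 meV.

223 meV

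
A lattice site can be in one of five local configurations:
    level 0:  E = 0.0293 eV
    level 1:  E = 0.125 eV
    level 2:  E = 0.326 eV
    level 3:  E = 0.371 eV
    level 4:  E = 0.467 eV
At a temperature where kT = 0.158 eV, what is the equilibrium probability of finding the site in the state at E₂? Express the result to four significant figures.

Eᵢ/kT = 0.185443, 0.791139, 2.06329, 2.34810, 2.95570.
Z = Σ e^(−Eᵢ/kT) = e^(−0.185443) + e^(−0.791139) + e^(−2.06329) + e^(−2.34810) + e^(−2.95570) = 0.830736 + 0.453328 + 0.127035 + 0.0955505 + 0.0520422 = 1.55869.
P₂ = e^(−E₂/kT) / Z = 0.127035/1.55869 = 0.08150.

0.08150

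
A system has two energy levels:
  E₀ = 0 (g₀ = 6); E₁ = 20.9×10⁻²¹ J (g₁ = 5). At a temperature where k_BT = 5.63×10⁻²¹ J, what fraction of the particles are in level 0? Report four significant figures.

0.9801

Eᵢ/kT = 0, 3.71226.
Z = Σ gᵢe^(−Eᵢ/kT) = 6·e^(−0) + 5·e^(−3.71226) = 6.00000 + 0.122111 = 6.12211.
P₀ = g₀ e^(−E₀/kT) / Z = 6.00000/6.12211 = 0.9801.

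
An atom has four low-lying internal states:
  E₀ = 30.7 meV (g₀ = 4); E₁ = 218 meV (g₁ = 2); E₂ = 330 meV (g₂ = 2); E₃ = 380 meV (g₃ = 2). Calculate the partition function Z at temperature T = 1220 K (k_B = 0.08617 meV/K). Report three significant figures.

k_BT = 0.08617 × 1220 K = 105.13 meV.
Eᵢ/kT = 0.29202, 2.0736, 3.1390, 3.6146.
Z = Σ gᵢe^(−Eᵢ/kT) = 4·e^(−0.29202) + 2·e^(−2.0736) + 2·e^(−3.1390) + 2·e^(−3.6146) = 2.9870 + 0.25146 + 0.086652 + 0.053855 = 3.3790.

Z = 3.38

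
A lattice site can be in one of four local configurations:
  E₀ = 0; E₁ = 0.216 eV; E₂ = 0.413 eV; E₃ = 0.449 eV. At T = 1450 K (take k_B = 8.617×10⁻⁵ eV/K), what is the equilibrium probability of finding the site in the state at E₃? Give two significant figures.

k_BT = 8.617×10⁻⁵ × 1450 K = 0.1249 eV.
Eᵢ/kT = 0, 1.729, 3.307, 3.595.
Z = Σ e^(−Eᵢ/kT) = e^(−0) + e^(−1.729) + e^(−3.307) + e^(−3.595) = 1.000 + 0.1775 + 0.03663 + 0.02746 = 1.242.
P₃ = e^(−E₃/kT) / Z = 0.02746/1.242 = 0.022.

0.022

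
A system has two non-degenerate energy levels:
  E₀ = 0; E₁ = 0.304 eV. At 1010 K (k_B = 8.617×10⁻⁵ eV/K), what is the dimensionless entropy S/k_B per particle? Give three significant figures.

k_BT = 8.617×10⁻⁵ × 1010 K = 0.087032 eV.
Eᵢ/kT = 0, 3.4930.
Z = Σ e^(−Eᵢ/kT) = e^(−0) + e^(−3.4930) = 1.0000 + 0.030410 = 1.0304.
⟨E⟩ = Σ EᵢPᵢ = 0.0089719 eV.
S/k_B = ln Z + ⟨E⟩/kT = ln(1.0304) + 0.0089719/0.087032 = 0.029947 + 0.10309 = 0.133.

0.133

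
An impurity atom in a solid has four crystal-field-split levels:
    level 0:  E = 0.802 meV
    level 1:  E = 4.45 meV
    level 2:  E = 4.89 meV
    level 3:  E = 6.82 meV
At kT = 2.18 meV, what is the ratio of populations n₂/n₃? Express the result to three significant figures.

n₂/n₃ = exp[−(E₂−E₃)/kT] = exp(−(-1.93 meV)/(2.18 meV)) = exp(0.88532) = 2.42.

2.42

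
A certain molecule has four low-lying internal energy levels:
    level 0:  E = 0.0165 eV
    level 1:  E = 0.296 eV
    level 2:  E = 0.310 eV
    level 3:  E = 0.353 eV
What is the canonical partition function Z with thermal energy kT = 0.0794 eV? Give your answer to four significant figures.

Eᵢ/kT = 0.207809, 3.72796, 3.90428, 4.44584.
Z = Σ e^(−Eᵢ/kT) = e^(−0.207809) + e^(−3.72796) + e^(−3.90428) + e^(−4.44584) = 0.812362 + 0.0240418 + 0.0201555 + 0.0117273 = 0.868287.

Z = 0.8683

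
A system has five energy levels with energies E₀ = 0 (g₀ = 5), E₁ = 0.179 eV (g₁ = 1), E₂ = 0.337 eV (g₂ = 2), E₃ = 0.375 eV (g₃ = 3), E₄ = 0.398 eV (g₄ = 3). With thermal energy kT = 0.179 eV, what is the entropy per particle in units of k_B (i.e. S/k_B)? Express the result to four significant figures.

2.234

Eᵢ/kT = 0, 1.00000, 1.88268, 2.09497, 2.22346.
Z = Σ gᵢe^(−Eᵢ/kT) = 5·e^(−0) + 1·e^(−1.00000) + 2·e^(−1.88268) + 3·e^(−2.09497) + 3·e^(−2.22346) = 5.00000 + 0.367879 + 0.304363 + 0.369222 + 0.324702 = 6.36617.
⟨E⟩ = Σ EᵢPᵢ = 0.0685043 eV.
S/k_B = ln Z + ⟨E⟩/kT = ln(6.36617) + 0.0685043/0.179 = 1.85100 + 0.382706 = 2.234.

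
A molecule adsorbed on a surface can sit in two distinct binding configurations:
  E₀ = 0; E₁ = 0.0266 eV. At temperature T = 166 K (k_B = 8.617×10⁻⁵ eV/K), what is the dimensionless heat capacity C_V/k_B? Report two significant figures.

k_BT = 8.617×10⁻⁵ × 166 K = 0.01430 eV.
Eᵢ/kT = 0, 1.860.
Z = Σ e^(−Eᵢ/kT) = e^(−0) + e^(−1.860) = 1.000 + 0.1557 = 1.156.
⟨E⟩ = 0.003583 eV, ⟨E²⟩ = 0.00009530 eV².
C_V/k_B = (⟨E²⟩ − ⟨E⟩²)/(kT)² = (0.00009530 − 0.00001284)/0.0002045 = 0.40.

0.40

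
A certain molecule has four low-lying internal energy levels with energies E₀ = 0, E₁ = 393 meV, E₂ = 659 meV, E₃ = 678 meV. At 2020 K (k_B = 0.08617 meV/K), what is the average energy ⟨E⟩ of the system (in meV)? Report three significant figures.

k_BT = 0.08617 × 2020 K = 174.06 meV.
Eᵢ/kT = 0, 2.2578, 3.7861, 3.8952.
Z = Σ e^(−Eᵢ/kT) = e^(−0) + e^(−2.2578) + e^(−3.7861) + e^(−3.8952) = 1.0000 + 0.10458 + 0.022684 + 0.020339 = 1.1476.
⟨E⟩ = Σ Eᵢ e^(−Eᵢ/kT) / Z = (0·1.0000 + 393·0.10458 + 659·0.022684 + 678·0.020339) / 1.1476 = 60.9 meV.

60.9 meV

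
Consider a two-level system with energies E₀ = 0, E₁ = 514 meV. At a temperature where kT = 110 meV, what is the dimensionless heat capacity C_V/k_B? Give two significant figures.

Eᵢ/kT = 0, 4.673.
Z = Σ e^(−Eᵢ/kT) = e^(−0) + e^(−4.673) = 1.000 + 0.009344 = 1.009.
⟨E⟩ = 4.760 meV, ⟨E²⟩ = 2447 meV².
C_V/k_B = (⟨E²⟩ − ⟨E⟩²)/(kT)² = (2447 − 22.66)/12100 = 0.20.

0.20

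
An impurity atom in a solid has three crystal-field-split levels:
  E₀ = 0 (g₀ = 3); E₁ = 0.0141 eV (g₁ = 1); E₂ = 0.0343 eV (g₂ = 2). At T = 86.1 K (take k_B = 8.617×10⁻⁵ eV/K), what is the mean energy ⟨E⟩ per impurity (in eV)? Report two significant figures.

0.00088 eV

k_BT = 8.617×10⁻⁵ × 86.1 K = 0.007419 eV.
Eᵢ/kT = 0, 1.901, 4.623.
Z = Σ gᵢe^(−Eᵢ/kT) = 3·e^(−0) + 1·e^(−1.901) + 2·e^(−4.623) = 3.000 + 0.1494 + 0.01965 = 3.169.
⟨E⟩ = Σ Eᵢ gᵢe^(−Eᵢ/kT) / Z = (0·3.000 + 0.0141·0.1494 + 0.0343·0.01965) / 3.169 = 0.00088 eV.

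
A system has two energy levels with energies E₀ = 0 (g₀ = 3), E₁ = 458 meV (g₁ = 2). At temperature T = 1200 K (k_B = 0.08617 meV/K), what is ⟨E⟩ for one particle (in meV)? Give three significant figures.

3.61 meV

k_BT = 0.08617 × 1200 K = 103.40 meV.
Eᵢ/kT = 0, 4.4294.
Z = Σ gᵢe^(−Eᵢ/kT) = 3·e^(−0) + 2·e^(−4.4294) = 3.0000 + 0.023843 = 3.0238.
⟨E⟩ = Σ Eᵢ gᵢe^(−Eᵢ/kT) / Z = (0·3.0000 + 458·0.023843) / 3.0238 = 3.61 meV.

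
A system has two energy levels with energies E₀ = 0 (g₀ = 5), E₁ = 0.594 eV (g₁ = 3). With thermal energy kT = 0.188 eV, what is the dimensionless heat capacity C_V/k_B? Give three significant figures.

Eᵢ/kT = 0, 3.1596.
Z = Σ gᵢe^(−Eᵢ/kT) = 5·e^(−0) + 3·e^(−3.1596) = 5.0000 + 0.12733 = 5.1273.
⟨E⟩ = 0.014751 eV, ⟨E²⟩ = 0.0087622 eV².
C_V/k_B = (⟨E²⟩ − ⟨E⟩²)/(kT)² = (0.0087622 − 0.00021759)/0.035344 = 0.242.

0.242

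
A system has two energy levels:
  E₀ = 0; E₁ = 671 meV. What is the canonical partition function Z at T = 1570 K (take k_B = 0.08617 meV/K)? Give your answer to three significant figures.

k_BT = 0.08617 × 1570 K = 135.29 meV.
Eᵢ/kT = 0, 4.9597.
Z = Σ e^(−Eᵢ/kT) = e^(−0) + e^(−4.9597) = 1.0000 + 0.0070150 = 1.0070.

Z = 1.01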